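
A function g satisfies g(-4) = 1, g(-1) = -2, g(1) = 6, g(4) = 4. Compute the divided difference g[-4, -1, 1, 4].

g[-4,-1] = (-2 - 1) / (-1 - (-4)) = -1
g[-1,1] = (6 - (-2)) / (1 - (-1)) = 4
g[1,4] = (4 - 6) / (4 - 1) = -2/3
g[-4,-1,1] = (4 - (-1)) / (1 - (-4)) = 1
g[-1,1,4] = (-2/3 - 4) / (4 - (-1)) = -14/15
g[-4,-1,1,4] = (-14/15 - 1) / (4 - (-4)) = -29/120

-29/120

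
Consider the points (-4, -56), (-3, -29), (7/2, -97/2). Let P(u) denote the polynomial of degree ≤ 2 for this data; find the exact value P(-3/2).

L_0(-3/2) = (3/2)·(-5)/[(-1)·(-15/2)] = -1
L_1(-3/2) = (5/2)·(-5)/[(1)·(-13/2)] = 25/13
L_2(-3/2) = (5/2)·(3/2)/[(15/2)·(13/2)] = 1/13
Sum: (-56)·(-1) + (-29)·(25/13) + (-97/2)·(1/13) = -7/2

-7/2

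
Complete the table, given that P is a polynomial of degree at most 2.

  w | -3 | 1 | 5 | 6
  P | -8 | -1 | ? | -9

The 3 known values determine P uniquely (degree ≤ 2).
L_0(5) = (4)·(-1)/[(-4)·(-9)] = -1/9
L_1(5) = (8)·(-1)/[(4)·(-5)] = 2/5
L_2(5) = (8)·(4)/[(9)·(5)] = 32/45
Sum: (-8)·(-1/9) + (-1)·(2/5) + (-9)·(32/45) = -266/45

-266/45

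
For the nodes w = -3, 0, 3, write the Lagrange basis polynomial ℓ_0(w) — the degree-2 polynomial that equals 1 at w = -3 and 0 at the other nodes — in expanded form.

ℓ_0(w) = (1/18)w^2 - (1/6)w

ℓ_0(w) = w(w - 3) / [(-3)·(-6)]
       = (w^2 - 3w) / (18)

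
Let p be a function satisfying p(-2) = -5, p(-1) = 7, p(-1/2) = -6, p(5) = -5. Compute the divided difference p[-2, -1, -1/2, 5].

140/33

p[-2,-1] = (7 - (-5)) / (-1 - (-2)) = 12
p[-1,-1/2] = (-6 - 7) / (-1/2 - (-1)) = -26
p[-1/2,5] = (-5 - (-6)) / (5 - (-1/2)) = 2/11
p[-2,-1,-1/2] = (-26 - 12) / (-1/2 - (-2)) = -76/3
p[-1,-1/2,5] = (2/11 - (-26)) / (5 - (-1)) = 48/11
p[-2,-1,-1/2,5] = (48/11 - (-76/3)) / (5 - (-2)) = 140/33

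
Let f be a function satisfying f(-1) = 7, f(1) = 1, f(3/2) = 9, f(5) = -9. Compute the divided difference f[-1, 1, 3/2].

f[-1,1] = (1 - 7) / (1 - (-1)) = -3
f[1,3/2] = (9 - 1) / (3/2 - 1) = 16
f[-1,1,3/2] = (16 - (-3)) / (3/2 - (-1)) = 38/5

38/5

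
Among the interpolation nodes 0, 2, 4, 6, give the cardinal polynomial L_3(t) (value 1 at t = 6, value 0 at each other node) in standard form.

L_3(t) = (1/48)t^3 - (1/8)t^2 + (1/6)t

L_3(t) = t(t - 2)(t - 4) / [(6)·(4)·(2)]
       = (t^3 - 6t^2 + 8t) / (48)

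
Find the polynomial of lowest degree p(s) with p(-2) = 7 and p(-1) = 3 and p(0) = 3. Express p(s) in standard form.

p(s) = 2s^2 + 2s + 3

Build the Lagrange basis polynomials:
L_0(s) = (s + 1)s / [2] = (1/2)s^2 + (1/2)s
L_1(s) = (s + 2)s / [-1] = -s^2 - 2s
L_2(s) = (s + 2)(s + 1) / [2] = (1/2)s^2 + (3/2)s + 1
p(s) = 7·L_0 + 3·L_1 + 3·L_2
  7·L_0(s) = (7/2)s^2 + (7/2)s
  3·L_1(s) = -3s^2 - 6s
  3·L_2(s) = (3/2)s^2 + (9/2)s + 3
Adding term by term: 2s^2 + 2s + 3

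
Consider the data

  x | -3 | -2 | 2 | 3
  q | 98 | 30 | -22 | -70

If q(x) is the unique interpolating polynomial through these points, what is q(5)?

-334

Using Newton's divided-difference form:
q[-3,-2] = (30 - 98) / (-2 - (-3)) = -68
q[-2,2] = (-22 - 30) / (2 - (-2)) = -13
q[2,3] = (-70 - (-22)) / (3 - 2) = -48
q[-3,-2,2] = (-13 - (-68)) / (2 - (-3)) = 11
q[-2,2,3] = (-48 - (-13)) / (3 - (-2)) = -7
q[-3,-2,2,3] = (-7 - 11) / (3 - (-3)) = -3
q(5) = 98 + (-68)·(8) + 11·(8)·(7) + (-3)·(8)·(7)·(3) = -334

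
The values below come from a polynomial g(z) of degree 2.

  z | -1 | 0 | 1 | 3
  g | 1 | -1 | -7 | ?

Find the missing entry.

-31

The 3 known values determine g uniquely (degree ≤ 2).
Evaluate each Lagrange basis at z = 3:
L_0(3) = (3)·(2)/[(-1)·(-2)] = 3
L_1(3) = (4)·(2)/[(1)·(-1)] = -8
L_2(3) = (4)·(3)/[(2)·(1)] = 6
Sum: 1·(3) + (-1)·(-8) + (-7)·(6) = -31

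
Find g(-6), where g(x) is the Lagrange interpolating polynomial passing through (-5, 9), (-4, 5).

13

Evaluate each Lagrange basis at x = -6:
L_0(-6) = (-2)/[(-1)] = 2
L_1(-6) = (-1)/[(1)] = -1
Sum: 9·(2) + 5·(-1) = 13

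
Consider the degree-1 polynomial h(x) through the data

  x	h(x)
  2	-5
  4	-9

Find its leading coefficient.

-2

The leading coefficient equals the top divided difference h[2,4].
h[2,4] = (-9 - (-5)) / (4 - 2) = -2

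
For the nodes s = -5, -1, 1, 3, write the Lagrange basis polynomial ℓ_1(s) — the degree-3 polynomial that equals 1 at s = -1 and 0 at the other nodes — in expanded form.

ℓ_1(s) = (s + 5)(s - 1)(s - 3) / [(4)·(-2)·(-4)]
       = (s^3 + s^2 - 17s + 15) / (32)

ℓ_1(s) = (1/32)s^3 + (1/32)s^2 - (17/32)s + 15/32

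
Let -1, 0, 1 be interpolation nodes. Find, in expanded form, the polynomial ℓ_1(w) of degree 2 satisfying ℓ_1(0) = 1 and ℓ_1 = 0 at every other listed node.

ℓ_1(w) = (w + 1)(w - 1) / [(1)·(-1)]
       = (w^2 - 1) / (-1)

ℓ_1(w) = -w^2 + 1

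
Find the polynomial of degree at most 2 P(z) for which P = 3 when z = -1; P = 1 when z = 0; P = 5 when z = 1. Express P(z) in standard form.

Newton's divided differences:
P[-1,0] = (1 - 3) / (0 - (-1)) = -2
P[0,1] = (5 - 1) / (1 - 0) = 4
P[-1,0,1] = (4 - (-2)) / (1 - (-1)) = 3
P(z) = 3 + (-2)·(z + 1) + 3·(z + 1)z
Expanding: P(z) = 3z^2 + z + 1

P(z) = 3z^2 + z + 1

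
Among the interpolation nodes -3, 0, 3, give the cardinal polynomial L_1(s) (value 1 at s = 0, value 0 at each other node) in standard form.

L_1(s) = (s + 3)(s - 3) / [(3)·(-3)]
       = (s^2 - 9) / (-9)

L_1(s) = -(1/9)s^2 + 1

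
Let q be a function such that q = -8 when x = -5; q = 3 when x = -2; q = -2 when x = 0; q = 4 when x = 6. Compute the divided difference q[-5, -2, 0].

q[-5,-2] = (3 - (-8)) / (-2 - (-5)) = 11/3
q[-2,0] = (-2 - 3) / (0 - (-2)) = -5/2
q[-5,-2,0] = (-5/2 - 11/3) / (0 - (-5)) = -37/30

-37/30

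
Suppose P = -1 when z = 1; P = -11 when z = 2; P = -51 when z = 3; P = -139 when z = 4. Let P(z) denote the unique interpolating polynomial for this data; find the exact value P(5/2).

-209/8

Using Newton's divided-difference form:
P[1,2] = (-11 - (-1)) / (2 - 1) = -10
P[2,3] = (-51 - (-11)) / (3 - 2) = -40
P[3,4] = (-139 - (-51)) / (4 - 3) = -88
P[1,2,3] = (-40 - (-10)) / (3 - 1) = -15
P[2,3,4] = (-88 - (-40)) / (4 - 2) = -24
P[1,2,3,4] = (-24 - (-15)) / (4 - 1) = -3
P(5/2) = -1 + (-10)·(3/2) + (-15)·(3/2)·(1/2) + (-3)·(3/2)·(1/2)·(-1/2) = -209/8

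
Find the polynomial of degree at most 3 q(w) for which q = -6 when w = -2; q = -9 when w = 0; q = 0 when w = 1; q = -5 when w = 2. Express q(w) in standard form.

Newton's divided differences:
q[-2,0] = (-9 - (-6)) / (0 - (-2)) = -3/2
q[0,1] = (0 - (-9)) / (1 - 0) = 9
q[1,2] = (-5 - 0) / (2 - 1) = -5
q[-2,0,1] = (9 - (-3/2)) / (1 - (-2)) = 7/2
q[0,1,2] = (-5 - 9) / (2 - 0) = -7
q[-2,0,1,2] = (-7 - 7/2) / (2 - (-2)) = -21/8
q(w) = -6 + (-3/2)·(w + 2) + (7/2)·(w + 2)w + (-21/8)·(w + 2)w(w - 1)
Expanding: q(w) = -(21/8)w^3 + (7/8)w^2 + (43/4)w - 9

q(w) = -(21/8)w^3 + (7/8)w^2 + (43/4)w - 9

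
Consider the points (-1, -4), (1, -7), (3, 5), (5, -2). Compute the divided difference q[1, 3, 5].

q[1,3] = (5 - (-7)) / (3 - 1) = 6
q[3,5] = (-2 - 5) / (5 - 3) = -7/2
q[1,3,5] = (-7/2 - 6) / (5 - 1) = -19/8

-19/8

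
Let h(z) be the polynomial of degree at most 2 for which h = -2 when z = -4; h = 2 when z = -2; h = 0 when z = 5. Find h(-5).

-100/21

L_0(-5) = (-3)·(-10)/[(-2)·(-9)] = 5/3
L_1(-5) = (-1)·(-10)/[(2)·(-7)] = -5/7
L_2(-5) = (-1)·(-3)/[(9)·(7)] = 1/21
Sum: (-2)·(5/3) + 2·(-5/7) + 0 = -100/21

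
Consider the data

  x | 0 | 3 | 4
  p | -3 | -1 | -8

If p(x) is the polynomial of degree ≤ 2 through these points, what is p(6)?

Using Newton's divided-difference form:
p[0,3] = (-1 - (-3)) / (3 - 0) = 2/3
p[3,4] = (-8 - (-1)) / (4 - 3) = -7
p[0,3,4] = (-7 - 2/3) / (4 - 0) = -23/12
p(6) = -3 + (2/3)·(6) + (-23/12)·(6)·(3) = -67/2

-67/2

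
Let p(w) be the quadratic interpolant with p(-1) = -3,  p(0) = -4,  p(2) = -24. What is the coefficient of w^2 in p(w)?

-3

The leading coefficient equals the top divided difference p[-1,0,2].
p[-1,0] = (-4 - (-3)) / (0 - (-1)) = -1
p[0,2] = (-24 - (-4)) / (2 - 0) = -10
p[-1,0,2] = (-10 - (-1)) / (2 - (-1)) = -3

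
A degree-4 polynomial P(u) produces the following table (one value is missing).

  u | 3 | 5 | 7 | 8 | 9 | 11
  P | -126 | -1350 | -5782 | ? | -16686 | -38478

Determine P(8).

The 5 known values determine P uniquely (degree ≤ 4).
Evaluate each Lagrange basis at u = 8:
L_0(8) = (3)·(1)·(-1)·(-3)/[(-2)·(-4)·(-6)·(-8)] = 3/128
L_1(8) = (5)·(1)·(-1)·(-3)/[(2)·(-2)·(-4)·(-6)] = -5/32
L_2(8) = (5)·(3)·(-1)·(-3)/[(4)·(2)·(-2)·(-4)] = 45/64
L_3(8) = (5)·(3)·(1)·(-3)/[(6)·(4)·(2)·(-2)] = 15/32
L_4(8) = (5)·(3)·(1)·(-1)/[(8)·(6)·(4)·(2)] = -5/128
Sum: (-126)·(3/128) + (-1350)·(-5/32) + (-5782)·(45/64) + (-16686)·(15/32) + (-38478)·(-5/128) = -10176

-10176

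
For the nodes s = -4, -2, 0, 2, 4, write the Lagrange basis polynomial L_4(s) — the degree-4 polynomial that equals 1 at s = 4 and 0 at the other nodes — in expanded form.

L_4(s) = (s + 4)(s + 2)s(s - 2) / [(8)·(6)·(4)·(2)]
       = (s^4 + 4s^3 - 4s^2 - 16s) / (384)

L_4(s) = (1/384)s^4 + (1/96)s^3 - (1/96)s^2 - (1/24)s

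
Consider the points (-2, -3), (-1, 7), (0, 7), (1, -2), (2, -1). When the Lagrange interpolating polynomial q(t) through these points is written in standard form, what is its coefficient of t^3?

Build the Lagrange basis polynomials:
L_0(t) = (t + 1)t(t - 1)(t - 2) / [24] = (1/24)t^4 - (1/12)t^3 - (1/24)t^2 + (1/12)t
L_1(t) = (t + 2)t(t - 1)(t - 2) / [-6] = -(1/6)t^4 + (1/6)t^3 + (2/3)t^2 - (2/3)t
L_2(t) = (t + 2)(t + 1)(t - 1)(t - 2) / [4] = (1/4)t^4 - (5/4)t^2 + 1
L_3(t) = (t + 2)(t + 1)t(t - 2) / [-6] = -(1/6)t^4 - (1/6)t^3 + (2/3)t^2 + (2/3)t
L_4(t) = (t + 2)(t + 1)t(t - 1) / [24] = (1/24)t^4 + (1/12)t^3 - (1/24)t^2 - (1/12)t
q(t) = (-3)·L_0 + 7·L_1 + 7·L_2 + (-2)·L_3 + (-1)·L_4
Only the coefficient of t^3 is needed; take it from each L_i and combine:
(-3)·(-1/12) + 7·(1/6) + 7·(0) + (-2)·(-1/6) + (-1)·(1/12) = 5/3

5/3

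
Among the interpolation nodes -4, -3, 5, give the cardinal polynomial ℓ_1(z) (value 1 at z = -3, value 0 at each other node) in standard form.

ℓ_1(z) = -(1/8)z^2 + (1/8)z + 5/2

ℓ_1(z) = (z + 4)(z - 5) / [(1)·(-8)]
       = (z^2 - z - 20) / (-8)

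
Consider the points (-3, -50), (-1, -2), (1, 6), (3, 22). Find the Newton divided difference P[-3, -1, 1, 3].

1

P[-3,-1] = (-2 - (-50)) / (-1 - (-3)) = 24
P[-1,1] = (6 - (-2)) / (1 - (-1)) = 4
P[1,3] = (22 - 6) / (3 - 1) = 8
P[-3,-1,1] = (4 - 24) / (1 - (-3)) = -5
P[-1,1,3] = (8 - 4) / (3 - (-1)) = 1
P[-3,-1,1,3] = (1 - (-5)) / (3 - (-3)) = 1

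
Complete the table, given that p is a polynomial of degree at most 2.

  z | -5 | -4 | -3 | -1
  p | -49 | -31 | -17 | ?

-1

The 3 known values determine p uniquely (degree ≤ 2).
Evaluate each Lagrange basis at z = -1:
L_0(-1) = (3)·(2)/[(-1)·(-2)] = 3
L_1(-1) = (4)·(2)/[(1)·(-1)] = -8
L_2(-1) = (4)·(3)/[(2)·(1)] = 6
Sum: (-49)·(3) + (-31)·(-8) + (-17)·(6) = -1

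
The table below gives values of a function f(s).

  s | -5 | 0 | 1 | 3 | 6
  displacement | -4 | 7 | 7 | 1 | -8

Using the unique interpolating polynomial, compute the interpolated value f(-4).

Using Newton's divided-difference form:
f[-5,0] = (7 - (-4)) / (0 - (-5)) = 11/5
f[0,1] = (7 - 7) / (1 - 0) = 0
f[1,3] = (1 - 7) / (3 - 1) = -3
f[3,6] = (-8 - 1) / (6 - 3) = -3
f[-5,0,1] = (0 - 11/5) / (1 - (-5)) = -11/30
f[0,1,3] = (-3 - 0) / (3 - 0) = -1
f[1,3,6] = (-3 - (-3)) / (6 - 1) = 0
f[-5,0,1,3] = (-1 - (-11/30)) / (3 - (-5)) = -19/240
f[0,1,3,6] = (0 - (-1)) / (6 - 0) = 1/6
f[-5,0,1,3,6] = (1/6 - (-19/240)) / (6 - (-5)) = 59/2640
f(-4) = -4 + (11/5)·(1) + (-11/30)·(1)·(-4) + (-19/240)·(1)·(-4)·(-5) + (59/2640)·(1)·(-4)·(-5)·(-7) = -111/22

-111/22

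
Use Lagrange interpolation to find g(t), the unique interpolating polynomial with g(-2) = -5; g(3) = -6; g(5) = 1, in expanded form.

g(t) = (37/70)t^2 - (51/70)t - 60/7

Build the Lagrange basis polynomials:
L_0(t) = (t - 3)(t - 5) / [35] = (1/35)t^2 - (8/35)t + 3/7
L_1(t) = (t + 2)(t - 5) / [-10] = -(1/10)t^2 + (3/10)t + 1
L_2(t) = (t + 2)(t - 3) / [14] = (1/14)t^2 - (1/14)t - 3/7
g(t) = (-5)·L_0 + (-6)·L_1 + 1·L_2
  (-5)·L_0(t) = -(1/7)t^2 + (8/7)t - 15/7
  (-6)·L_1(t) = (3/5)t^2 - (9/5)t - 6
  1·L_2(t) = (1/14)t^2 - (1/14)t - 3/7
Adding term by term: (37/70)t^2 - (51/70)t - 60/7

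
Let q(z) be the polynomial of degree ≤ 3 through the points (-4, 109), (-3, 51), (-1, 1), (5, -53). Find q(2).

Using Newton's divided-difference form:
q[-4,-3] = (51 - 109) / (-3 - (-4)) = -58
q[-3,-1] = (1 - 51) / (-1 - (-3)) = -25
q[-1,5] = (-53 - 1) / (5 - (-1)) = -9
q[-4,-3,-1] = (-25 - (-58)) / (-1 - (-4)) = 11
q[-3,-1,5] = (-9 - (-25)) / (5 - (-3)) = 2
q[-4,-3,-1,5] = (2 - 11) / (5 - (-4)) = -1
q(2) = 109 + (-58)·(6) + 11·(6)·(5) + (-1)·(6)·(5)·(3) = 1

1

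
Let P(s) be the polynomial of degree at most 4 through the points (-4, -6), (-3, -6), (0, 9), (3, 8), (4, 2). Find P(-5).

13/7

Using Newton's divided-difference form:
P[-4,-3] = (-6 - (-6)) / (-3 - (-4)) = 0
P[-3,0] = (9 - (-6)) / (0 - (-3)) = 5
P[0,3] = (8 - 9) / (3 - 0) = -1/3
P[3,4] = (2 - 8) / (4 - 3) = -6
P[-4,-3,0] = (5 - 0) / (0 - (-4)) = 5/4
P[-3,0,3] = (-1/3 - 5) / (3 - (-3)) = -8/9
P[0,3,4] = (-6 - (-1/3)) / (4 - 0) = -17/12
P[-4,-3,0,3] = (-8/9 - 5/4) / (3 - (-4)) = -11/36
P[-3,0,3,4] = (-17/12 - (-8/9)) / (4 - (-3)) = -19/252
P[-4,-3,0,3,4] = (-19/252 - (-11/36)) / (4 - (-4)) = 29/1008
P(-5) = -6 + 0·(-1) + (5/4)·(-1)·(-2) + (-11/36)·(-1)·(-2)·(-5) + (29/1008)·(-1)·(-2)·(-5)·(-8) = 13/7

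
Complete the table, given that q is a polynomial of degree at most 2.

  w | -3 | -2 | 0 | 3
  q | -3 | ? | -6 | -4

The 3 known values determine q uniquely (degree ≤ 2).
Evaluate each Lagrange basis at w = -2:
L_0(-2) = (-2)·(-5)/[(-3)·(-6)] = 5/9
L_1(-2) = (1)·(-5)/[(3)·(-3)] = 5/9
L_2(-2) = (1)·(-2)/[(6)·(3)] = -1/9
Sum: (-3)·(5/9) + (-6)·(5/9) + (-4)·(-1/9) = -41/9

-41/9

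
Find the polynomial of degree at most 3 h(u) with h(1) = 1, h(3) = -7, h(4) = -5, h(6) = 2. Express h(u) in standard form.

Build the Lagrange basis polynomials:
L_0(u) = (u - 3)(u - 4)(u - 6) / [-30] = -(1/30)u^3 + (13/30)u^2 - (9/5)u + 12/5
L_1(u) = (u - 1)(u - 4)(u - 6) / [6] = (1/6)u^3 - (11/6)u^2 + (17/3)u - 4
L_2(u) = (u - 1)(u - 3)(u - 6) / [-6] = -(1/6)u^3 + (5/3)u^2 - (9/2)u + 3
L_3(u) = (u - 1)(u - 3)(u - 4) / [30] = (1/30)u^3 - (4/15)u^2 + (19/30)u - 2/5
h(u) = 1·L_0 + (-7)·L_1 + (-5)·L_2 + 2·L_3
  1·L_0(u) = -(1/30)u^3 + (13/30)u^2 - (9/5)u + 12/5
  (-7)·L_1(u) = -(7/6)u^3 + (77/6)u^2 - (119/3)u + 28
  (-5)·L_2(u) = (5/6)u^3 - (25/3)u^2 + (45/2)u - 15
  2·L_3(u) = (1/15)u^3 - (8/15)u^2 + (19/15)u - 4/5
Adding term by term: -(3/10)u^3 + (22/5)u^2 - (177/10)u + 73/5

h(u) = -(3/10)u^3 + (22/5)u^2 - (177/10)u + 73/5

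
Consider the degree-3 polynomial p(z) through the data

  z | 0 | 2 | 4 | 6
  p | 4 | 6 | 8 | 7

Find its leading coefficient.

-1/16

Build the Lagrange basis polynomials:
L_0(z) = (z - 2)(z - 4)(z - 6) / [-48] = -(1/48)z^3 + (1/4)z^2 - (11/12)z + 1
L_1(z) = z(z - 4)(z - 6) / [16] = (1/16)z^3 - (5/8)z^2 + (3/2)z
L_2(z) = z(z - 2)(z - 6) / [-16] = -(1/16)z^3 + (1/2)z^2 - (3/4)z
L_3(z) = z(z - 2)(z - 4) / [48] = (1/48)z^3 - (1/8)z^2 + (1/6)z
p(z) = 4·L_0 + 6·L_1 + 8·L_2 + 7·L_3
Only the coefficient of z^3 is needed; take it from each L_i and combine:
4·(-1/48) + 6·(1/16) + 8·(-1/16) + 7·(1/48) = -1/16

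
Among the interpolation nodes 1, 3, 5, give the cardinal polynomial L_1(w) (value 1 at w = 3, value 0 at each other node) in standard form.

L_1(w) = -(1/4)w^2 + (3/2)w - 5/4

L_1(w) = (w - 1)(w - 5) / [(2)·(-2)]
       = (w^2 - 6w + 5) / (-4)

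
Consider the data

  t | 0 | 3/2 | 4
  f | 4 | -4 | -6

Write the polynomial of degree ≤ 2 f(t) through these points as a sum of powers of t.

f(t) = (17/15)t^2 - (211/30)t + 4

Newton's divided differences:
f[0,3/2] = (-4 - 4) / (3/2 - 0) = -16/3
f[3/2,4] = (-6 - (-4)) / (4 - 3/2) = -4/5
f[0,3/2,4] = (-4/5 - (-16/3)) / (4 - 0) = 17/15
f(t) = 4 + (-16/3)·t + (17/15)·t(t - 3/2)
Expanding: f(t) = (17/15)t^2 - (211/30)t + 4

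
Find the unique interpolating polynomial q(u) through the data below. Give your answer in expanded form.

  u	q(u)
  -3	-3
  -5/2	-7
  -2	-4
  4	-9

Build the Lagrange basis polynomials:
L_0(u) = (u + 5/2)(u + 2)(u - 4) / [-7/2] = -(2/7)u^3 - (1/7)u^2 + (26/7)u + 40/7
L_1(u) = (u + 3)(u + 2)(u - 4) / [13/8] = (8/13)u^3 + (8/13)u^2 - (112/13)u - 192/13
L_2(u) = (u + 3)(u + 5/2)(u - 4) / [-3] = -(1/3)u^3 - (1/2)u^2 + (29/6)u + 10
L_3(u) = (u + 3)(u + 5/2)(u + 2) / [273] = (1/273)u^3 + (5/182)u^2 + (37/546)u + 5/91
q(u) = (-3)·L_0 + (-7)·L_1 + (-4)·L_2 + (-9)·L_3
  (-3)·L_0(u) = (6/7)u^3 + (3/7)u^2 - (78/7)u - 120/7
  (-7)·L_1(u) = -(56/13)u^3 - (56/13)u^2 + (784/13)u + 1344/13
  (-4)·L_2(u) = (4/3)u^3 + 2u^2 - (58/3)u - 40
  (-9)·L_3(u) = -(3/91)u^3 - (45/182)u^2 - (111/182)u - 45/91
Adding term by term: -(587/273)u^3 - (387/182)u^2 + (15955/546)u + 4163/91

q(u) = -(587/273)u^3 - (387/182)u^2 + (15955/546)u + 4163/91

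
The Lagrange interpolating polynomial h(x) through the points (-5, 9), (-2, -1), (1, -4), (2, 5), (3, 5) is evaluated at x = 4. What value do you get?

Evaluate each Lagrange basis at x = 4:
L_0(4) = (6)·(3)·(2)·(1)/[(-3)·(-6)·(-7)·(-8)] = 1/28
L_1(4) = (9)·(3)·(2)·(1)/[(3)·(-3)·(-4)·(-5)] = -3/10
L_2(4) = (9)·(6)·(2)·(1)/[(6)·(3)·(-1)·(-2)] = 3
L_3(4) = (9)·(6)·(3)·(1)/[(7)·(4)·(1)·(-1)] = -81/14
L_4(4) = (9)·(6)·(3)·(2)/[(8)·(5)·(2)·(1)] = 81/20
Sum: 9·(1/28) + (-1)·(-3/10) + (-4)·(3) + 5·(-81/14) + 5·(81/20) = -702/35

-702/35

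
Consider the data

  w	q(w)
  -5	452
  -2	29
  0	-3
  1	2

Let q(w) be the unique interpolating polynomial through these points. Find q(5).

-258

Evaluate each Lagrange basis at w = 5:
L_0(5) = (7)·(5)·(4)/[(-3)·(-5)·(-6)] = -14/9
L_1(5) = (10)·(5)·(4)/[(3)·(-2)·(-3)] = 100/9
L_2(5) = (10)·(7)·(4)/[(5)·(2)·(-1)] = -28
L_3(5) = (10)·(7)·(5)/[(6)·(3)·(1)] = 175/9
Sum: 452·(-14/9) + 29·(100/9) + (-3)·(-28) + 2·(175/9) = -258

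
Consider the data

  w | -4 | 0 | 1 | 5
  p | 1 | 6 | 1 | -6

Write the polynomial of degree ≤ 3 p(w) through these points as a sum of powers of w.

Build the Lagrange basis polynomials:
L_0(w) = w(w - 1)(w - 5) / [-180] = -(1/180)w^3 + (1/30)w^2 - (1/36)w
L_1(w) = (w + 4)(w - 1)(w - 5) / [20] = (1/20)w^3 - (1/10)w^2 - (19/20)w + 1
L_2(w) = (w + 4)w(w - 5) / [-20] = -(1/20)w^3 + (1/20)w^2 + w
L_3(w) = (w + 4)w(w - 1) / [180] = (1/180)w^3 + (1/60)w^2 - (1/45)w
p(w) = 1·L_0 + 6·L_1 + 1·L_2 + (-6)·L_3
  1·L_0(w) = -(1/180)w^3 + (1/30)w^2 - (1/36)w
  6·L_1(w) = (3/10)w^3 - (3/5)w^2 - (57/10)w + 6
  1·L_2(w) = -(1/20)w^3 + (1/20)w^2 + w
  (-6)·L_3(w) = -(1/30)w^3 - (1/10)w^2 + (2/15)w
Adding term by term: (19/90)w^3 - (37/60)w^2 - (827/180)w + 6

p(w) = (19/90)w^3 - (37/60)w^2 - (827/180)w + 6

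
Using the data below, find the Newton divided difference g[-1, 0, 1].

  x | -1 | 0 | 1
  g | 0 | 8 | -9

g[-1,0] = (8 - 0) / (0 - (-1)) = 8
g[0,1] = (-9 - 8) / (1 - 0) = -17
g[-1,0,1] = (-17 - 8) / (1 - (-1)) = -25/2

-25/2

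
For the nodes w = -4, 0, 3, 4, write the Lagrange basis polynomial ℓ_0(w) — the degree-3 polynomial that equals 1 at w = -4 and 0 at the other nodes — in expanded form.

ℓ_0(w) = w(w - 3)(w - 4) / [(-4)·(-7)·(-8)]
       = (w^3 - 7w^2 + 12w) / (-224)

ℓ_0(w) = -(1/224)w^3 + (1/32)w^2 - (3/56)w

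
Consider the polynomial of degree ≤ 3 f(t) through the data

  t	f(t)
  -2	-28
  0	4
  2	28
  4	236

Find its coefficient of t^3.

The leading coefficient equals the top divided difference f[-2,0,2,4].
f[-2,0] = (4 - (-28)) / (0 - (-2)) = 16
f[0,2] = (28 - 4) / (2 - 0) = 12
f[2,4] = (236 - 28) / (4 - 2) = 104
f[-2,0,2] = (12 - 16) / (2 - (-2)) = -1
f[0,2,4] = (104 - 12) / (4 - 0) = 23
f[-2,0,2,4] = (23 - (-1)) / (4 - (-2)) = 4

4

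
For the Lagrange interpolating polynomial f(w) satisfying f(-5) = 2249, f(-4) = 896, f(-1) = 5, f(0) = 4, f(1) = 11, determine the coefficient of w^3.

2

L_0(w) = (w + 4)(w + 1)w(w - 1) / [120] = (1/120)w^4 + (1/30)w^3 - (1/120)w^2 - (1/30)w
L_1(w) = (w + 5)(w + 1)w(w - 1) / [-60] = -(1/60)w^4 - (1/12)w^3 + (1/60)w^2 + (1/12)w
L_2(w) = (w + 5)(w + 4)w(w - 1) / [24] = (1/24)w^4 + (1/3)w^3 + (11/24)w^2 - (5/6)w
L_3(w) = (w + 5)(w + 4)(w + 1)(w - 1) / [-20] = -(1/20)w^4 - (9/20)w^3 - (19/20)w^2 + (9/20)w + 1
L_4(w) = (w + 5)(w + 4)(w + 1)w / [60] = (1/60)w^4 + (1/6)w^3 + (29/60)w^2 + (1/3)w
f(w) = 2249·L_0 + 896·L_1 + 5·L_2 + 4·L_3 + 11·L_4
Only the coefficient of w^3 is needed; take it from each L_i and combine:
2249·(1/30) + 896·(-1/12) + 5·(1/3) + 4·(-9/20) + 11·(1/6) = 2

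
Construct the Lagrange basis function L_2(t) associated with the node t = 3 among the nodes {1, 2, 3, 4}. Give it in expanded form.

L_2(t) = -(1/2)t^3 + (7/2)t^2 - 7t + 4

L_2(t) = (t - 1)(t - 2)(t - 4) / [(2)·(1)·(-1)]
       = (t^3 - 7t^2 + 14t - 8) / (-2)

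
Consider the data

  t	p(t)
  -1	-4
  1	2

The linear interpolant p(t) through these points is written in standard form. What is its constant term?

-1

L_0(t) = (t - 1) / [-2] = -(1/2)t + 1/2
L_1(t) = (t + 1) / [2] = (1/2)t + 1/2
p(t) = (-4)·L_0 + 2·L_1
Only the constant term is needed; take it from each L_i and combine:
(-4)·(1/2) + 2·(1/2) = -1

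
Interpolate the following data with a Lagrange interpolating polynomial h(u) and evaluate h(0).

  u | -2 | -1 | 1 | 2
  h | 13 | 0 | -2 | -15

L_0(0) = (1)·(-1)·(-2)/[(-1)·(-3)·(-4)] = -1/6
L_1(0) = (2)·(-1)·(-2)/[(1)·(-2)·(-3)] = 2/3
L_2(0) = (2)·(1)·(-2)/[(3)·(2)·(-1)] = 2/3
L_3(0) = (2)·(1)·(-1)/[(4)·(3)·(1)] = -1/6
Sum: 13·(-1/6) + 0 + (-2)·(2/3) + (-15)·(-1/6) = -1

-1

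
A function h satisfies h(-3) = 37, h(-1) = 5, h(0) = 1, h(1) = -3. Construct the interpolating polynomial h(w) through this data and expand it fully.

L_0(w) = (w + 1)w(w - 1) / [-24] = -(1/24)w^3 + (1/24)w
L_1(w) = (w + 3)w(w - 1) / [4] = (1/4)w^3 + (1/2)w^2 - (3/4)w
L_2(w) = (w + 3)(w + 1)(w - 1) / [-3] = -(1/3)w^3 - w^2 + (1/3)w + 1
L_3(w) = (w + 3)(w + 1)w / [8] = (1/8)w^3 + (1/2)w^2 + (3/8)w
h(w) = 37·L_0 + 5·L_1 + 1·L_2 + (-3)·L_3
  37·L_0(w) = -(37/24)w^3 + (37/24)w
  5·L_1(w) = (5/4)w^3 + (5/2)w^2 - (15/4)w
  1·L_2(w) = -(1/3)w^3 - w^2 + (1/3)w + 1
  (-3)·L_3(w) = -(3/8)w^3 - (3/2)w^2 - (9/8)w
Adding term by term: -w^3 - 3w + 1

h(w) = -w^3 - 3w + 1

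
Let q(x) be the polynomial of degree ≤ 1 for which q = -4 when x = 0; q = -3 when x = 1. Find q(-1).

L_0(-1) = (-2)/[(-1)] = 2
L_1(-1) = (-1)/[(1)] = -1
Sum: (-4)·(2) + (-3)·(-1) = -5

-5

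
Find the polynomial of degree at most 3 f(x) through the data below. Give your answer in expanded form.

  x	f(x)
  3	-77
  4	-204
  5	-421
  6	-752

L_0(x) = (x - 4)(x - 5)(x - 6) / [-6] = -(1/6)x^3 + (5/2)x^2 - (37/3)x + 20
L_1(x) = (x - 3)(x - 5)(x - 6) / [2] = (1/2)x^3 - 7x^2 + (63/2)x - 45
L_2(x) = (x - 3)(x - 4)(x - 6) / [-2] = -(1/2)x^3 + (13/2)x^2 - 27x + 36
L_3(x) = (x - 3)(x - 4)(x - 5) / [6] = (1/6)x^3 - 2x^2 + (47/6)x - 10
f(x) = (-77)·L_0 + (-204)·L_1 + (-421)·L_2 + (-752)·L_3
  (-77)·L_0(x) = (77/6)x^3 - (385/2)x^2 + (2849/3)x - 1540
  (-204)·L_1(x) = -102x^3 + 1428x^2 - 6426x + 9180
  (-421)·L_2(x) = (421/2)x^3 - (5473/2)x^2 + 11367x - 15156
  (-752)·L_3(x) = -(376/3)x^3 + 1504x^2 - (17672/3)x + 7520
Adding term by term: -4x^3 + 3x^2 + 4

f(x) = -4x^3 + 3x^2 + 4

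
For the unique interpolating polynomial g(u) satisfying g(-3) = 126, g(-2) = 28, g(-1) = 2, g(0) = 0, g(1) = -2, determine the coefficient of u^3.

Build the Lagrange basis polynomials:
L_0(u) = (u + 2)(u + 1)u(u - 1) / [24] = (1/24)u^4 + (1/12)u^3 - (1/24)u^2 - (1/12)u
L_1(u) = (u + 3)(u + 1)u(u - 1) / [-6] = -(1/6)u^4 - (1/2)u^3 + (1/6)u^2 + (1/2)u
L_2(u) = (u + 3)(u + 2)u(u - 1) / [4] = (1/4)u^4 + u^3 + (1/4)u^2 - (3/2)u
L_3(u) = (u + 3)(u + 2)(u + 1)(u - 1) / [-6] = -(1/6)u^4 - (5/6)u^3 - (5/6)u^2 + (5/6)u + 1
L_4(u) = (u + 3)(u + 2)(u + 1)u / [24] = (1/24)u^4 + (1/4)u^3 + (11/24)u^2 + (1/4)u
g(u) = 126·L_0 + 28·L_1 + 2·L_2 + 0·L_3 + (-2)·L_4
Only the coefficient of u^3 is needed; take it from each L_i and combine:
126·(1/12) + 28·(-1/2) + 2·(1) + 0·(-5/6) + (-2)·(1/4) = -2

-2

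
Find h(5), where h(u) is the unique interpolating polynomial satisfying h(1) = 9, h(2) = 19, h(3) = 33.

73

L_0(5) = (3)·(2)/[(-1)·(-2)] = 3
L_1(5) = (4)·(2)/[(1)·(-1)] = -8
L_2(5) = (4)·(3)/[(2)·(1)] = 6
Sum: 9·(3) + 19·(-8) + 33·(6) = 73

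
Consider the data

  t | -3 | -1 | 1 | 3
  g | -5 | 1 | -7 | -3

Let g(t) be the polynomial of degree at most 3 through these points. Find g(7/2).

Using Newton's divided-difference form:
g[-3,-1] = (1 - (-5)) / (-1 - (-3)) = 3
g[-1,1] = (-7 - 1) / (1 - (-1)) = -4
g[1,3] = (-3 - (-7)) / (3 - 1) = 2
g[-3,-1,1] = (-4 - 3) / (1 - (-3)) = -7/4
g[-1,1,3] = (2 - (-4)) / (3 - (-1)) = 3/2
g[-3,-1,1,3] = (3/2 - (-7/4)) / (3 - (-3)) = 13/24
g(7/2) = -5 + 3·(13/2) + (-7/4)·(13/2)·(9/2) + (13/24)·(13/2)·(9/2)·(5/2) = 187/64

187/64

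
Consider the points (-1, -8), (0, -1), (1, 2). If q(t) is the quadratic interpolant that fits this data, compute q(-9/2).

-64

Using Newton's divided-difference form:
q[-1,0] = (-1 - (-8)) / (0 - (-1)) = 7
q[0,1] = (2 - (-1)) / (1 - 0) = 3
q[-1,0,1] = (3 - 7) / (1 - (-1)) = -2
q(-9/2) = -8 + 7·(-7/2) + (-2)·(-7/2)·(-9/2) = -64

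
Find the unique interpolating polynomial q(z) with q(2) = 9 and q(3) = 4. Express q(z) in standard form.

q(z) = -5z + 19

Build the Lagrange basis polynomials:
L_0(z) = (z - 3) / [-1] = -z + 3
L_1(z) = (z - 2) / [1] = z - 2
q(z) = 9·L_0 + 4·L_1
  9·L_0(z) = -9z + 27
  4·L_1(z) = 4z - 8
Adding term by term: -5z + 19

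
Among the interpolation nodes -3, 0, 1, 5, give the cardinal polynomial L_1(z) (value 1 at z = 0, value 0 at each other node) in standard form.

L_1(z) = (z + 3)(z - 1)(z - 5) / [(3)·(-1)·(-5)]
       = (z^3 - 3z^2 - 13z + 15) / (15)

L_1(z) = (1/15)z^3 - (1/5)z^2 - (13/15)z + 1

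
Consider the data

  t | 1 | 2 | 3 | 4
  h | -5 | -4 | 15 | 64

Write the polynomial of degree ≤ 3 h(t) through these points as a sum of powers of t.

Build the Lagrange basis polynomials:
L_0(t) = (t - 2)(t - 3)(t - 4) / [-6] = -(1/6)t^3 + (3/2)t^2 - (13/3)t + 4
L_1(t) = (t - 1)(t - 3)(t - 4) / [2] = (1/2)t^3 - 4t^2 + (19/2)t - 6
L_2(t) = (t - 1)(t - 2)(t - 4) / [-2] = -(1/2)t^3 + (7/2)t^2 - 7t + 4
L_3(t) = (t - 1)(t - 2)(t - 3) / [6] = (1/6)t^3 - t^2 + (11/6)t - 1
h(t) = (-5)·L_0 + (-4)·L_1 + 15·L_2 + 64·L_3
  (-5)·L_0(t) = (5/6)t^3 - (15/2)t^2 + (65/3)t - 20
  (-4)·L_1(t) = -2t^3 + 16t^2 - 38t + 24
  15·L_2(t) = -(15/2)t^3 + (105/2)t^2 - 105t + 60
  64·L_3(t) = (32/3)t^3 - 64t^2 + (352/3)t - 64
Adding term by term: 2t^3 - 3t^2 - 4t

h(t) = 2t^3 - 3t^2 - 4t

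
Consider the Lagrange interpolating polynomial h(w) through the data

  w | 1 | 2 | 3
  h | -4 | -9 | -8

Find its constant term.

L_0(w) = (w - 2)(w - 3) / [2] = (1/2)w^2 - (5/2)w + 3
L_1(w) = (w - 1)(w - 3) / [-1] = -w^2 + 4w - 3
L_2(w) = (w - 1)(w - 2) / [2] = (1/2)w^2 - (3/2)w + 1
h(w) = (-4)·L_0 + (-9)·L_1 + (-8)·L_2
Only the constant term is needed; take it from each L_i and combine:
(-4)·(3) + (-9)·(-3) + (-8)·(1) = 7

7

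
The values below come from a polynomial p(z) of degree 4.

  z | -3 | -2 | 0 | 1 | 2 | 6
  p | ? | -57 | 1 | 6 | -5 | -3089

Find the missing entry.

-290

The 5 known values determine p uniquely (degree ≤ 4).
L_0(-3) = (-3)·(-4)·(-5)·(-9)/[(-2)·(-3)·(-4)·(-8)] = 45/16
L_1(-3) = (-1)·(-4)·(-5)·(-9)/[(2)·(-1)·(-2)·(-6)] = -15/2
L_2(-3) = (-1)·(-3)·(-5)·(-9)/[(3)·(1)·(-1)·(-5)] = 9
L_3(-3) = (-1)·(-3)·(-4)·(-9)/[(4)·(2)·(1)·(-4)] = -27/8
L_4(-3) = (-1)·(-3)·(-4)·(-5)/[(8)·(6)·(5)·(4)] = 1/16
Sum: (-57)·(45/16) + 1·(-15/2) + 6·(9) + (-5)·(-27/8) + (-3089)·(1/16) = -290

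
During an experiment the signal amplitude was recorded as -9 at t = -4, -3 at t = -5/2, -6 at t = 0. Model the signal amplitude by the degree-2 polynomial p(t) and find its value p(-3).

Evaluate each Lagrange basis at t = -3:
L_0(-3) = (-1/2)·(-3)/[(-3/2)·(-4)] = 1/4
L_1(-3) = (1)·(-3)/[(3/2)·(-5/2)] = 4/5
L_2(-3) = (1)·(-1/2)/[(4)·(5/2)] = -1/20
Sum: (-9)·(1/4) + (-3)·(4/5) + (-6)·(-1/20) = -87/20

-87/20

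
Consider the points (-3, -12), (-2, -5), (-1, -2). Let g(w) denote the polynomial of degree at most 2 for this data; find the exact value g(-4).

L_0(-4) = (-2)·(-3)/[(-1)·(-2)] = 3
L_1(-4) = (-1)·(-3)/[(1)·(-1)] = -3
L_2(-4) = (-1)·(-2)/[(2)·(1)] = 1
Sum: (-12)·(3) + (-5)·(-3) + (-2)·(1) = -23

-23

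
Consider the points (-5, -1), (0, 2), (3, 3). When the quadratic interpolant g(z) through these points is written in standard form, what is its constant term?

2

Build the Lagrange basis polynomials:
L_0(z) = z(z - 3) / [40] = (1/40)z^2 - (3/40)z
L_1(z) = (z + 5)(z - 3) / [-15] = -(1/15)z^2 - (2/15)z + 1
L_2(z) = (z + 5)z / [24] = (1/24)z^2 + (5/24)z
g(z) = (-1)·L_0 + 2·L_1 + 3·L_2
Only the constant term is needed; take it from each L_i and combine:
(-1)·(0) + 2·(1) + 3·(0) = 2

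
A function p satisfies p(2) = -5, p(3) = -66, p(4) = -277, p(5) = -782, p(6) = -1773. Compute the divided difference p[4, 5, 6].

-243

p[4,5] = (-782 - (-277)) / (5 - 4) = -505
p[5,6] = (-1773 - (-782)) / (6 - 5) = -991
p[4,5,6] = (-991 - (-505)) / (6 - 4) = -243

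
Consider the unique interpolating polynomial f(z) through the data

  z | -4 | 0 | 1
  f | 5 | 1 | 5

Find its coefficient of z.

3

L_0(z) = z(z - 1) / [20] = (1/20)z^2 - (1/20)z
L_1(z) = (z + 4)(z - 1) / [-4] = -(1/4)z^2 - (3/4)z + 1
L_2(z) = (z + 4)z / [5] = (1/5)z^2 + (4/5)z
f(z) = 5·L_0 + 1·L_1 + 5·L_2
Only the coefficient of z is needed; take it from each L_i and combine:
5·(-1/20) + 1·(-3/4) + 5·(4/5) = 3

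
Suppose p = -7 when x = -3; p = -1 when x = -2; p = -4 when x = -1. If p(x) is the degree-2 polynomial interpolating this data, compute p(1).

-37

L_0(1) = (3)·(2)/[(-1)·(-2)] = 3
L_1(1) = (4)·(2)/[(1)·(-1)] = -8
L_2(1) = (4)·(3)/[(2)·(1)] = 6
Sum: (-7)·(3) + (-1)·(-8) + (-4)·(6) = -37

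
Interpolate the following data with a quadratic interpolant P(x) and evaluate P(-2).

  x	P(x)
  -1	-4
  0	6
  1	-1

Using Newton's divided-difference form:
P[-1,0] = (6 - (-4)) / (0 - (-1)) = 10
P[0,1] = (-1 - 6) / (1 - 0) = -7
P[-1,0,1] = (-7 - 10) / (1 - (-1)) = -17/2
P(-2) = -4 + 10·(-1) + (-17/2)·(-1)·(-2) = -31

-31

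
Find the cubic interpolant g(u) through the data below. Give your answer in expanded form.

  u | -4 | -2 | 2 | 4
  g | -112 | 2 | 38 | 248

g(u) = 3u^3 + 4u^2 - 3u + 4

Newton's divided differences:
g[-4,-2] = (2 - (-112)) / (-2 - (-4)) = 57
g[-2,2] = (38 - 2) / (2 - (-2)) = 9
g[2,4] = (248 - 38) / (4 - 2) = 105
g[-4,-2,2] = (9 - 57) / (2 - (-4)) = -8
g[-2,2,4] = (105 - 9) / (4 - (-2)) = 16
g[-4,-2,2,4] = (16 - (-8)) / (4 - (-4)) = 3
g(u) = -112 + 57·(u + 4) + (-8)·(u + 4)(u + 2) + 3·(u + 4)(u + 2)(u - 2)
Expanding: g(u) = 3u^3 + 4u^2 - 3u + 4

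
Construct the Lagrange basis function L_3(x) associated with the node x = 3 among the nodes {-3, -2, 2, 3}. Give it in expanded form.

L_3(x) = (1/30)x^3 + (1/10)x^2 - (2/15)x - 2/5

L_3(x) = (x + 3)(x + 2)(x - 2) / [(6)·(5)·(1)]
       = (x^3 + 3x^2 - 4x - 12) / (30)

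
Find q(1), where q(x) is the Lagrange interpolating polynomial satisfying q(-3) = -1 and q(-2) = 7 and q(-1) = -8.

-107

Evaluate each Lagrange basis at x = 1:
L_0(1) = (3)·(2)/[(-1)·(-2)] = 3
L_1(1) = (4)·(2)/[(1)·(-1)] = -8
L_2(1) = (4)·(3)/[(2)·(1)] = 6
Sum: (-1)·(3) + 7·(-8) + (-8)·(6) = -107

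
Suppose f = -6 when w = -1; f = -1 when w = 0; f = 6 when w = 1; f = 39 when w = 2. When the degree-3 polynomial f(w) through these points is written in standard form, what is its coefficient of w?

Build the Lagrange basis polynomials:
L_0(w) = w(w - 1)(w - 2) / [-6] = -(1/6)w^3 + (1/2)w^2 - (1/3)w
L_1(w) = (w + 1)(w - 1)(w - 2) / [2] = (1/2)w^3 - w^2 - (1/2)w + 1
L_2(w) = (w + 1)w(w - 2) / [-2] = -(1/2)w^3 + (1/2)w^2 + w
L_3(w) = (w + 1)w(w - 1) / [6] = (1/6)w^3 - (1/6)w
f(w) = (-6)·L_0 + (-1)·L_1 + 6·L_2 + 39·L_3
Only the coefficient of w is needed; take it from each L_i and combine:
(-6)·(-1/3) + (-1)·(-1/2) + 6·(1) + 39·(-1/6) = 2

2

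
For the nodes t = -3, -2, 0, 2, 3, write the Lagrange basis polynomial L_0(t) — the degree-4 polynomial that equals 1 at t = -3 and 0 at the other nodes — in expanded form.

L_0(t) = (t + 2)t(t - 2)(t - 3) / [(-1)·(-3)·(-5)·(-6)]
       = (t^4 - 3t^3 - 4t^2 + 12t) / (90)

L_0(t) = (1/90)t^4 - (1/30)t^3 - (2/45)t^2 + (2/15)t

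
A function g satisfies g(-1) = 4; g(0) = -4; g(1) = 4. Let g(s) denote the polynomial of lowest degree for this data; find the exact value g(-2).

28

Evaluate each Lagrange basis at s = -2:
L_0(-2) = (-2)·(-3)/[(-1)·(-2)] = 3
L_1(-2) = (-1)·(-3)/[(1)·(-1)] = -3
L_2(-2) = (-1)·(-2)/[(2)·(1)] = 1
Sum: 4·(3) + (-4)·(-3) + 4·(1) = 28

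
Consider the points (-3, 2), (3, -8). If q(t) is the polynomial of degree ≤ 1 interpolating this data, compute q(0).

-3

L_0(0) = (-3)/[(-6)] = 1/2
L_1(0) = (3)/[(6)] = 1/2
Sum: 2·(1/2) + (-8)·(1/2) = -3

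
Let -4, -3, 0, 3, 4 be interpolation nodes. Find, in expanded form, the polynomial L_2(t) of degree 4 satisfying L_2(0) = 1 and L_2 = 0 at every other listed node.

L_2(t) = (t + 4)(t + 3)(t - 3)(t - 4) / [(4)·(3)·(-3)·(-4)]
       = (t^4 - 25t^2 + 144) / (144)

L_2(t) = (1/144)t^4 - (25/144)t^2 + 1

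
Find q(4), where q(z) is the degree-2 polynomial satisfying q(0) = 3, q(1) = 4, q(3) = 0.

-5

Evaluate each Lagrange basis at z = 4:
L_0(4) = (3)·(1)/[(-1)·(-3)] = 1
L_1(4) = (4)·(1)/[(1)·(-2)] = -2
L_2(4) = (4)·(3)/[(3)·(2)] = 2
Sum: 3·(1) + 4·(-2) + 0 = -5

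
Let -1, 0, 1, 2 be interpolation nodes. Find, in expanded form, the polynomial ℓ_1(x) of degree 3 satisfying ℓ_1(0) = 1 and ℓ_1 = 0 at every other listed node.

ℓ_1(x) = (1/2)x^3 - x^2 - (1/2)x + 1

ℓ_1(x) = (x + 1)(x - 1)(x - 2) / [(1)·(-1)·(-2)]
       = (x^3 - 2x^2 - x + 2) / (2)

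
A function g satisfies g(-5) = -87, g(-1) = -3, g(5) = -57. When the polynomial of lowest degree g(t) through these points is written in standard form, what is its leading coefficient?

The leading coefficient equals the top divided difference g[-5,-1,5].
g[-5,-1] = (-3 - (-87)) / (-1 - (-5)) = 21
g[-1,5] = (-57 - (-3)) / (5 - (-1)) = -9
g[-5,-1,5] = (-9 - 21) / (5 - (-5)) = -3

-3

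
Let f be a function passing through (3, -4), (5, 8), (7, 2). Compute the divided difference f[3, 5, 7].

-9/4

f[3,5] = (8 - (-4)) / (5 - 3) = 6
f[5,7] = (2 - 8) / (7 - 5) = -3
f[3,5,7] = (-3 - 6) / (7 - 3) = -9/4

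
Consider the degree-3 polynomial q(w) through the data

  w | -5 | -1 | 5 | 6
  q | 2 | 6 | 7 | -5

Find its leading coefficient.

-139/924

Build the Lagrange basis polynomials:
L_0(w) = (w + 1)(w - 5)(w - 6) / [-440] = -(1/440)w^3 + (1/44)w^2 - (19/440)w - 3/44
L_1(w) = (w + 5)(w - 5)(w - 6) / [168] = (1/168)w^3 - (1/28)w^2 - (25/168)w + 25/28
L_2(w) = (w + 5)(w + 1)(w - 6) / [-60] = -(1/60)w^3 + (31/60)w + 1/2
L_3(w) = (w + 5)(w + 1)(w - 5) / [77] = (1/77)w^3 + (1/77)w^2 - (25/77)w - 25/77
q(w) = 2·L_0 + 6·L_1 + 7·L_2 + (-5)·L_3
Only the coefficient of w^3 is needed; take it from each L_i and combine:
2·(-1/440) + 6·(1/168) + 7·(-1/60) + (-5)·(1/77) = -139/924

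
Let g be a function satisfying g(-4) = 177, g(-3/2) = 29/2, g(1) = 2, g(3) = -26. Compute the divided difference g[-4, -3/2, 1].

g[-4,-3/2] = (29/2 - 177) / (-3/2 - (-4)) = -65
g[-3/2,1] = (2 - 29/2) / (1 - (-3/2)) = -5
g[-4,-3/2,1] = (-5 - (-65)) / (1 - (-4)) = 12

12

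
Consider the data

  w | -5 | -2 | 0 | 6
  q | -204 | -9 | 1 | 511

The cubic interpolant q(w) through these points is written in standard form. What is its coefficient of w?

1

Build the Lagrange basis polynomials:
L_0(w) = (w + 2)w(w - 6) / [-165] = -(1/165)w^3 + (4/165)w^2 + (4/55)w
L_1(w) = (w + 5)w(w - 6) / [48] = (1/48)w^3 - (1/48)w^2 - (5/8)w
L_2(w) = (w + 5)(w + 2)(w - 6) / [-60] = -(1/60)w^3 - (1/60)w^2 + (8/15)w + 1
L_3(w) = (w + 5)(w + 2)w / [528] = (1/528)w^3 + (7/528)w^2 + (5/264)w
q(w) = (-204)·L_0 + (-9)·L_1 + 1·L_2 + 511·L_3
Only the coefficient of w is needed; take it from each L_i and combine:
(-204)·(4/55) + (-9)·(-5/8) + 1·(8/15) + 511·(5/264) = 1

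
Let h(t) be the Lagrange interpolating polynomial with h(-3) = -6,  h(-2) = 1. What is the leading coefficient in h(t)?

7

Build the Lagrange basis polynomials:
L_0(t) = (t + 2) / [-1] = -t - 2
L_1(t) = (t + 3) / [1] = t + 3
h(t) = (-6)·L_0 + 1·L_1
Only the coefficient of t is needed; take it from each L_i and combine:
(-6)·(-1) + 1·(1) = 7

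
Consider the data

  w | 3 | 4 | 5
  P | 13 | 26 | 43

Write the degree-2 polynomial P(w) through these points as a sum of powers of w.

L_0(w) = (w - 4)(w - 5) / [2] = (1/2)w^2 - (9/2)w + 10
L_1(w) = (w - 3)(w - 5) / [-1] = -w^2 + 8w - 15
L_2(w) = (w - 3)(w - 4) / [2] = (1/2)w^2 - (7/2)w + 6
P(w) = 13·L_0 + 26·L_1 + 43·L_2
  13·L_0(w) = (13/2)w^2 - (117/2)w + 130
  26·L_1(w) = -26w^2 + 208w - 390
  43·L_2(w) = (43/2)w^2 - (301/2)w + 258
Adding term by term: 2w^2 - w - 2

P(w) = 2w^2 - w - 2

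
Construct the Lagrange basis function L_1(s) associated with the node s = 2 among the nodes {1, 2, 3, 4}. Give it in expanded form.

L_1(s) = (s - 1)(s - 3)(s - 4) / [(1)·(-1)·(-2)]
       = (s^3 - 8s^2 + 19s - 12) / (2)

L_1(s) = (1/2)s^3 - 4s^2 + (19/2)s - 6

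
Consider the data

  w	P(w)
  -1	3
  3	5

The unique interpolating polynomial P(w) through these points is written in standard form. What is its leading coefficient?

The leading coefficient equals the top divided difference P[-1,3].
P[-1,3] = (5 - 3) / (3 - (-1)) = 1/2

1/2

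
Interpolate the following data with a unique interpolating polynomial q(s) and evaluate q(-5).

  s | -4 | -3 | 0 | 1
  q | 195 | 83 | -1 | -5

379

Evaluate each Lagrange basis at s = -5:
L_0(-5) = (-2)·(-5)·(-6)/[(-1)·(-4)·(-5)] = 3
L_1(-5) = (-1)·(-5)·(-6)/[(1)·(-3)·(-4)] = -5/2
L_2(-5) = (-1)·(-2)·(-6)/[(4)·(3)·(-1)] = 1
L_3(-5) = (-1)·(-2)·(-5)/[(5)·(4)·(1)] = -1/2
Sum: 195·(3) + 83·(-5/2) + (-1)·(1) + (-5)·(-1/2) = 379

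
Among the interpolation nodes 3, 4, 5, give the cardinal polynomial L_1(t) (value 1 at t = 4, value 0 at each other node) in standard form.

L_1(t) = -t^2 + 8t - 15

L_1(t) = (t - 3)(t - 5) / [(1)·(-1)]
       = (t^2 - 8t + 15) / (-1)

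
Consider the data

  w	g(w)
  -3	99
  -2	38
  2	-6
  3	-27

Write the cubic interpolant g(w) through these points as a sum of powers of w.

L_0(w) = (w + 2)(w - 2)(w - 3) / [-30] = -(1/30)w^3 + (1/10)w^2 + (2/15)w - 2/5
L_1(w) = (w + 3)(w - 2)(w - 3) / [20] = (1/20)w^3 - (1/10)w^2 - (9/20)w + 9/10
L_2(w) = (w + 3)(w + 2)(w - 3) / [-20] = -(1/20)w^3 - (1/10)w^2 + (9/20)w + 9/10
L_3(w) = (w + 3)(w + 2)(w - 2) / [30] = (1/30)w^3 + (1/10)w^2 - (2/15)w - 2/5
g(w) = 99·L_0 + 38·L_1 + (-6)·L_2 + (-27)·L_3
  99·L_0(w) = -(33/10)w^3 + (99/10)w^2 + (66/5)w - 198/5
  38·L_1(w) = (19/10)w^3 - (19/5)w^2 - (171/10)w + 171/5
  (-6)·L_2(w) = (3/10)w^3 + (3/5)w^2 - (27/10)w - 27/5
  (-27)·L_3(w) = -(9/10)w^3 - (27/10)w^2 + (18/5)w + 54/5
Adding term by term: -2w^3 + 4w^2 - 3w

g(w) = -2w^3 + 4w^2 - 3w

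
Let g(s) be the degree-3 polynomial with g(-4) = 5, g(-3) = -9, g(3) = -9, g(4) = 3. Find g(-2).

Evaluate each Lagrange basis at s = -2:
L_0(-2) = (1)·(-5)·(-6)/[(-1)·(-7)·(-8)] = -15/28
L_1(-2) = (2)·(-5)·(-6)/[(1)·(-6)·(-7)] = 10/7
L_2(-2) = (2)·(1)·(-6)/[(7)·(6)·(-1)] = 2/7
L_3(-2) = (2)·(1)·(-5)/[(8)·(7)·(1)] = -5/28
Sum: 5·(-15/28) + (-9)·(10/7) + (-9)·(2/7) + 3·(-5/28) = -261/14

-261/14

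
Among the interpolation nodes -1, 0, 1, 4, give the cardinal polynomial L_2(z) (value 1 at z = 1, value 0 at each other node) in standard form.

L_2(z) = (z + 1)z(z - 4) / [(2)·(1)·(-3)]
       = (z^3 - 3z^2 - 4z) / (-6)

L_2(z) = -(1/6)z^3 + (1/2)z^2 + (2/3)z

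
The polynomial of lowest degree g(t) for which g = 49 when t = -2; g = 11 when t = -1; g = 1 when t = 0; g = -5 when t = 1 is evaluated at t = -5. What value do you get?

571

Using Newton's divided-difference form:
g[-2,-1] = (11 - 49) / (-1 - (-2)) = -38
g[-1,0] = (1 - 11) / (0 - (-1)) = -10
g[0,1] = (-5 - 1) / (1 - 0) = -6
g[-2,-1,0] = (-10 - (-38)) / (0 - (-2)) = 14
g[-1,0,1] = (-6 - (-10)) / (1 - (-1)) = 2
g[-2,-1,0,1] = (2 - 14) / (1 - (-2)) = -4
g(-5) = 49 + (-38)·(-3) + 14·(-3)·(-4) + (-4)·(-3)·(-4)·(-5) = 571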